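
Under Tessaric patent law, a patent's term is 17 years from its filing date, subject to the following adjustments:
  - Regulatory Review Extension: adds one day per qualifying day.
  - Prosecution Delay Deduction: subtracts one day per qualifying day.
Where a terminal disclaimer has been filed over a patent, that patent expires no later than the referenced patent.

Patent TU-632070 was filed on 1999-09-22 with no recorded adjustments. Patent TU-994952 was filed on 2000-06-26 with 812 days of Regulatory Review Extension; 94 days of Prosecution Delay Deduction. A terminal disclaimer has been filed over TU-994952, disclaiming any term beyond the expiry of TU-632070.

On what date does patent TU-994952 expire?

September 22, 2016

Natural term of TU-994952:
  Base: filing + 17 years → 26 June 2017.
  Regulatory Review Extension: +812 days → 16 September 2019.
  Prosecution Delay Deduction: −94 days → 14 June 2019.
Expiry of referenced patent TU-632070:
  Base: filing + 17 years → 22 September 2016.
Terminal disclaimer: TU-994952 expires on the earlier of 14 June 2019 and 22 September 2016.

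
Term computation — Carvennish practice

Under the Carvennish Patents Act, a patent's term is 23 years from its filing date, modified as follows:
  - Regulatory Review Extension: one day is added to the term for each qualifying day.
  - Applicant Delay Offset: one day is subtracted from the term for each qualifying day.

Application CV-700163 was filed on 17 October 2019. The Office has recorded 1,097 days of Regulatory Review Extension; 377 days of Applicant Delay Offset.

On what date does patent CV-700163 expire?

October 6, 2044

Base term: filing date + 23 years → 17 October 2042.
Regulatory Review Extension: +1097 days → 18 October 2045.
Applicant Delay Offset: −377 days → 6 October 2044.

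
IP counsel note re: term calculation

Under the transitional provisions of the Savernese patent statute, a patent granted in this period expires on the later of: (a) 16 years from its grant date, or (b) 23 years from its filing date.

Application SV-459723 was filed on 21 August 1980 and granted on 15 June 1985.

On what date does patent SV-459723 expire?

2003-08-21

(a) grant + 16 years → 15 June 2001.
(b) filing + 23 years → 21 August 2003.
Later of the two: 21 August 2003.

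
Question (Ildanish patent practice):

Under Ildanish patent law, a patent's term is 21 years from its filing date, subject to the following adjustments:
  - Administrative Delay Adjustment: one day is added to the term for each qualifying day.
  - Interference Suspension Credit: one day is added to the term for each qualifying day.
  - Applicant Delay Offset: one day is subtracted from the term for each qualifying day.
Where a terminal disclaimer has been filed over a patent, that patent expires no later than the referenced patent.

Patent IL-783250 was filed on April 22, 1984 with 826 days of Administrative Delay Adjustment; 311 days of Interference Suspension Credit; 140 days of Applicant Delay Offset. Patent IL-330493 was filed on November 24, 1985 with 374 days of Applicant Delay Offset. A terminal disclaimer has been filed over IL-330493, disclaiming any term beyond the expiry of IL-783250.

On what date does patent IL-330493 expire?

2005-11-15

Natural term of IL-330493:
  Base: filing + 21 years → 24 November 2006.
  Applicant Delay Offset: −374 days → 15 November 2005.
Expiry of referenced patent IL-783250:
  Base: filing + 21 years → 22 April 2005.
  Administrative Delay Adjustment: +826 days → 27 July 2007.
  Interference Suspension Credit: +311 days → 2 June 2008.
  Applicant Delay Offset: −140 days → 14 January 2008.
Terminal disclaimer: IL-330493 expires on the earlier of 15 November 2005 and 14 January 2008.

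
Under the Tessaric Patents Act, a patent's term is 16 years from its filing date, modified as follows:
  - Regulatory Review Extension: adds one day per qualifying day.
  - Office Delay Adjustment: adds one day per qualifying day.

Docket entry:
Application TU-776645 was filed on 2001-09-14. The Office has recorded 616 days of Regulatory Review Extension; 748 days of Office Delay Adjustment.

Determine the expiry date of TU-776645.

2021-06-09

Base term: filing date + 16 years → 14 September 2017.
Regulatory Review Extension: +616 days → 23 May 2019.
Office Delay Adjustment: +748 days → 9 June 2021.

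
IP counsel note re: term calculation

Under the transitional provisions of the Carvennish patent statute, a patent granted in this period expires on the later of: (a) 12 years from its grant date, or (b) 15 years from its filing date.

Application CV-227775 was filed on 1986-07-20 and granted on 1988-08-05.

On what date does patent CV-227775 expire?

(a) grant + 12 years → 5 August 2000.
(b) filing + 15 years → 20 July 2001.
Later of the two: 20 July 2001.

July 20, 2001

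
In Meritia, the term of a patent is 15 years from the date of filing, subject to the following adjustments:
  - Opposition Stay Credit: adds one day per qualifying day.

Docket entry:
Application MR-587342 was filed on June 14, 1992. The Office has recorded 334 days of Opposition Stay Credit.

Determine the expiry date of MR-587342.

2008-05-13

Base term: filing date + 15 years → 14 June 2007.
Opposition Stay Credit: +334 days → 13 May 2008.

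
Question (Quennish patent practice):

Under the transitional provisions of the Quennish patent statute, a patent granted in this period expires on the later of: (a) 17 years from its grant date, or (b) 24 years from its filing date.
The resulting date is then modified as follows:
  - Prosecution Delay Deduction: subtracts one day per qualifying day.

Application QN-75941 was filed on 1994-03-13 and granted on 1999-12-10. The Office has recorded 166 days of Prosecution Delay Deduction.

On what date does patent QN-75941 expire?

(a) grant + 17 years → 10 December 2016.
(b) filing + 24 years → 13 March 2018.
Later of the two: 13 March 2018.
Prosecution Delay Deduction: −166 days → 28 September 2017.

September 28, 2017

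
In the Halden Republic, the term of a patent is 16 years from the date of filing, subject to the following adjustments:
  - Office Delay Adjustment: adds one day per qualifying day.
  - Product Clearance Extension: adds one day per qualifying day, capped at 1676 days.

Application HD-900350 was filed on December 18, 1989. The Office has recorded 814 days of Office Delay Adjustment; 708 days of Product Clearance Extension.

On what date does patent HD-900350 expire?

February 17, 2010

Base term: filing date + 16 years → 18 December 2005.
Office Delay Adjustment: +814 days → 11 March 2008.
Product Clearance Extension: 708 days (within the 1676-day cap) → +708 days → 17 February 2010.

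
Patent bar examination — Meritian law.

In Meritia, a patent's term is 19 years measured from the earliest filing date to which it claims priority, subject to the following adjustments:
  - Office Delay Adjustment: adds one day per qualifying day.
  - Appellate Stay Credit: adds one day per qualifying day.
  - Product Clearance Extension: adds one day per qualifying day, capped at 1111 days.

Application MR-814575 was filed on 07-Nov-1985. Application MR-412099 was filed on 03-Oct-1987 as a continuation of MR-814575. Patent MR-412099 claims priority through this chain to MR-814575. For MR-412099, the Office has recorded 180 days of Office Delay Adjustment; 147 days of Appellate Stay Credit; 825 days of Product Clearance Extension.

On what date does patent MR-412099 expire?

2008-01-03

Earliest priority filing: 7 November 1985.
Base term: 7 November 1985 + 19 years → 7 November 2004.
Office Delay Adjustment: +180 days → 6 May 2005.
Appellate Stay Credit: +147 days → 30 September 2005.
Product Clearance Extension: 825 days (within the 1111-day cap) → +825 days → 3 January 2008.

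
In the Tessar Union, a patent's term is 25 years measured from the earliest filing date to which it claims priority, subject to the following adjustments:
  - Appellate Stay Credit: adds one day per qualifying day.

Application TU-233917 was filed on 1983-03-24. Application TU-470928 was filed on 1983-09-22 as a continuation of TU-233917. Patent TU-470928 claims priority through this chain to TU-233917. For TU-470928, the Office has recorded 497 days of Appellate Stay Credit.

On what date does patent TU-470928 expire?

Earliest priority filing: 24 March 1983.
Base term: 24 March 1983 + 25 years → 24 March 2008.
Appellate Stay Credit: +497 days → 3 August 2009.

August 3, 2009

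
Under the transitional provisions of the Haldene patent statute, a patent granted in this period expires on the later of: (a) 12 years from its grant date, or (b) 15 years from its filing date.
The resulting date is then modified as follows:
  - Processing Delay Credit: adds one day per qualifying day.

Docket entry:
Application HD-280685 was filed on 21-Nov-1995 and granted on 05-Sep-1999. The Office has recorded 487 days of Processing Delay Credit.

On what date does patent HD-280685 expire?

2013-01-04

(a) grant + 12 years → 5 September 2011.
(b) filing + 15 years → 21 November 2010.
Later of the two: 5 September 2011.
Processing Delay Credit: +487 days → 4 January 2013.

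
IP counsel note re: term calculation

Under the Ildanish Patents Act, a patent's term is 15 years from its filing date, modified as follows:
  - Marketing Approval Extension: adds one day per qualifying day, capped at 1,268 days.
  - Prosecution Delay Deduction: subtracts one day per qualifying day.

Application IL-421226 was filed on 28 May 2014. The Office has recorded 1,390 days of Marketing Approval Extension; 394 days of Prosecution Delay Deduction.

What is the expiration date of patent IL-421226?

Base term: filing date + 15 years → 28 May 2029.
Marketing Approval Extension: 1390 days claimed exceeds the 1268-day cap, so +1268 days → 16 November 2032.
Prosecution Delay Deduction: −394 days → 19 October 2031.

2031-10-19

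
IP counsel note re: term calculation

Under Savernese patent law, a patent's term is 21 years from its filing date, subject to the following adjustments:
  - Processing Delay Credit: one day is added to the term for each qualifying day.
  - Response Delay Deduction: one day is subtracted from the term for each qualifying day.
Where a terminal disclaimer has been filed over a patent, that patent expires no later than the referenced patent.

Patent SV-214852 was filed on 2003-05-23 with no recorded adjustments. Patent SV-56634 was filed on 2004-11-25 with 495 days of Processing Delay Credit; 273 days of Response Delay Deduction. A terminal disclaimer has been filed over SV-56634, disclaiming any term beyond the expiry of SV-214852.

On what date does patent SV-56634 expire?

Natural term of SV-56634:
  Base: filing + 21 years → 25 November 2025.
  Processing Delay Credit: +495 days → 4 April 2027.
  Response Delay Deduction: −273 days → 5 July 2026.
Expiry of referenced patent SV-214852:
  Base: filing + 21 years → 23 May 2024.
Terminal disclaimer: SV-56634 expires on the earlier of 5 July 2026 and 23 May 2024.

May 23, 2024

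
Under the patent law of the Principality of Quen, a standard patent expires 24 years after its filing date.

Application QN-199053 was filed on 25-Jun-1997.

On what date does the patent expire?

Filing date + 24 years → 25 June 2021.

2021-06-25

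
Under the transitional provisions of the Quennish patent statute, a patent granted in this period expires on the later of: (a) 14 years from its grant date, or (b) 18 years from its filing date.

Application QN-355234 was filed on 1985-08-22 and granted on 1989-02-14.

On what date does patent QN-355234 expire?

August 22, 2003

(a) grant + 14 years → 14 February 2003.
(b) filing + 18 years → 22 August 2003.
Later of the two: 22 August 2003.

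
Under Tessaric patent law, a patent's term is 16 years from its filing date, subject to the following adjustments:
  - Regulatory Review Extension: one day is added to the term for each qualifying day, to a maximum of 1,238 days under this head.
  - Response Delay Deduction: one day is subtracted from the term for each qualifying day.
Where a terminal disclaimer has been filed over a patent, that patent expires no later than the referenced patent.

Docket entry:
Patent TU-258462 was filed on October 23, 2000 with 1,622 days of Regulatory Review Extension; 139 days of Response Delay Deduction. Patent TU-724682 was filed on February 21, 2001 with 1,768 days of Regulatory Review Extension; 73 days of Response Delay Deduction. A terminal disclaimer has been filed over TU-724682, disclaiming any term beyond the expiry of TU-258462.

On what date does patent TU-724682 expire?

2019-10-27

Natural term of TU-724682:
  Base: filing + 16 years → 21 February 2017.
  Regulatory Review Extension: 1768 days claimed exceeds the 1238-day cap, so +1238 days → 13 July 2020.
  Response Delay Deduction: −73 days → 1 May 2020.
Expiry of referenced patent TU-258462:
  Base: filing + 16 years → 23 October 2016.
  Regulatory Review Extension: 1622 days claimed exceeds the 1238-day cap, so +1238 days → 14 March 2020.
  Response Delay Deduction: −139 days → 27 October 2019.
Terminal disclaimer: TU-724682 expires on the earlier of 1 May 2020 and 27 October 2019.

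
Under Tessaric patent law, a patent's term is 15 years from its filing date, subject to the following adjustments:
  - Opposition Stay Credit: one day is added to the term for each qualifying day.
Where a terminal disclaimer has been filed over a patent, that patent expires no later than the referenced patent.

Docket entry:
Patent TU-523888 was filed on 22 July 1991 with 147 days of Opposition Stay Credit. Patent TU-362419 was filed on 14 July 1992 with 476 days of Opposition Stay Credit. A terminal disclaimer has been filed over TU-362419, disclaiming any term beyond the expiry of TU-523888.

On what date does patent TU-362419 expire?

December 16, 2006

Natural term of TU-362419:
  Base: filing + 15 years → 14 July 2007.
  Opposition Stay Credit: +476 days → 1 November 2008.
Expiry of referenced patent TU-523888:
  Base: filing + 15 years → 22 July 2006.
  Opposition Stay Credit: +147 days → 16 December 2006.
Terminal disclaimer: TU-362419 expires on the earlier of 1 November 2008 and 16 December 2006.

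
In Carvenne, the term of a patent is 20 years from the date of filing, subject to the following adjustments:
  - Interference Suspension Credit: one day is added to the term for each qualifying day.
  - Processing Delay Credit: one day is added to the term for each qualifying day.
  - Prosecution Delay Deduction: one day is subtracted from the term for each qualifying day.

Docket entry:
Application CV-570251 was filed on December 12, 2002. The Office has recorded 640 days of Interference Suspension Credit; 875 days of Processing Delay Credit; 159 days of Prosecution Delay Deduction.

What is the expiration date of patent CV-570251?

2026-08-29

Base term: filing date + 20 years → 12 December 2022.
Interference Suspension Credit: +640 days → 12 September 2024.
Processing Delay Credit: +875 days → 4 February 2027.
Prosecution Delay Deduction: −159 days → 29 August 2026.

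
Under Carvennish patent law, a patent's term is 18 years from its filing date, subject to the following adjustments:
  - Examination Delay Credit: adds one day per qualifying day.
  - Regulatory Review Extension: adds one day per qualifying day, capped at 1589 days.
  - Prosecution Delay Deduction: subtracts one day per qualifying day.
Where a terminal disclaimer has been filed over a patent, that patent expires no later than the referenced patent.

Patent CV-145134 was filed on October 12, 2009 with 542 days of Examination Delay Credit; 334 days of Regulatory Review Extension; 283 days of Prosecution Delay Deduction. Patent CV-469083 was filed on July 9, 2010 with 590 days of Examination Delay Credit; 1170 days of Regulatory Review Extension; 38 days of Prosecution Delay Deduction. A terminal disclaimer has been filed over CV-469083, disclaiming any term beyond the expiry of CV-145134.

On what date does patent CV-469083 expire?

Natural term of CV-469083:
  Base: filing + 18 years → 9 July 2028.
  Examination Delay Credit: +590 days → 19 February 2030.
  Regulatory Review Extension: 1170 days (within the 1589-day cap) → +1170 days → 4 May 2033.
  Prosecution Delay Deduction: −38 days → 27 March 2033.
Expiry of referenced patent CV-145134:
  Base: filing + 18 years → 12 October 2027.
  Examination Delay Credit: +542 days → 6 April 2029.
  Regulatory Review Extension: 334 days (within the 1589-day cap) → +334 days → 6 March 2030.
  Prosecution Delay Deduction: −283 days → 27 May 2029.
Terminal disclaimer: CV-469083 expires on the earlier of 27 March 2033 and 27 May 2029.

May 27, 2029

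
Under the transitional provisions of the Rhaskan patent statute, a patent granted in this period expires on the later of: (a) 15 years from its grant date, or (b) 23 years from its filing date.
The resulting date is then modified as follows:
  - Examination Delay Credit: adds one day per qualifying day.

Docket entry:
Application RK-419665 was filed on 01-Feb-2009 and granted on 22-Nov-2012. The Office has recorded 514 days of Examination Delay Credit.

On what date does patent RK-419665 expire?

June 29, 2033

(a) grant + 15 years → 22 November 2027.
(b) filing + 23 years → 1 February 2032.
Later of the two: 1 February 2032.
Examination Delay Credit: +514 days → 29 June 2033.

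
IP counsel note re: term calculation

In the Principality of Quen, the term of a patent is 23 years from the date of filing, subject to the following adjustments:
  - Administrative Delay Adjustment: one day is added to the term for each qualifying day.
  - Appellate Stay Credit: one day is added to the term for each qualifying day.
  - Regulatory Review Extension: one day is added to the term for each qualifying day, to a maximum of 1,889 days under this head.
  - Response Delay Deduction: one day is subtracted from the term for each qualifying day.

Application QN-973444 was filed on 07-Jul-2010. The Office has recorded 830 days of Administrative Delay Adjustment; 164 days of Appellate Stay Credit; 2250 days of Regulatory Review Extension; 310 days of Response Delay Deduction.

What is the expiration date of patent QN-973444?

2040-07-23

Base term: filing date + 23 years → 7 July 2033.
Administrative Delay Adjustment: +830 days → 15 October 2035.
Appellate Stay Credit: +164 days → 27 March 2036.
Regulatory Review Extension: 2250 days claimed exceeds the 1889-day cap, so +1889 days → 29 May 2041.
Response Delay Deduction: −310 days → 23 July 2040.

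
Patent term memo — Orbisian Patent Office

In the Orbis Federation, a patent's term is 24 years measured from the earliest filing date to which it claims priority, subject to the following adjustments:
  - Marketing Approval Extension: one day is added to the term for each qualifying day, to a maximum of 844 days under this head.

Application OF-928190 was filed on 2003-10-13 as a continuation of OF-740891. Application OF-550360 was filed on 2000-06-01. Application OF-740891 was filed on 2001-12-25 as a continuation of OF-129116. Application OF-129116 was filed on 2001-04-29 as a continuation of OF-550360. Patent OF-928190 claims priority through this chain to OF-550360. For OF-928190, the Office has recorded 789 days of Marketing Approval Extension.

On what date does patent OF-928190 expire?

Earliest priority filing: 1 June 2000.
Base term: 1 June 2000 + 24 years → 1 June 2024.
Marketing Approval Extension: 789 days (within the 844-day cap) → +789 days → 30 July 2026.

2026-07-30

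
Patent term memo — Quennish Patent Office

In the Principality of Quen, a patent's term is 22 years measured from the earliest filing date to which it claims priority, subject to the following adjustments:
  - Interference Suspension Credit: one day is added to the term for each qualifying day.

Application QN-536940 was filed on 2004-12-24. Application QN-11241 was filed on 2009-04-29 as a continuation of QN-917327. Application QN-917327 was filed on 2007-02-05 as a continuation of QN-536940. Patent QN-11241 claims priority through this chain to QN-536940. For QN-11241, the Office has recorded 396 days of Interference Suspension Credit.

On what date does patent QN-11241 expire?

January 24, 2028

Earliest priority filing: 24 December 2004.
Base term: 24 December 2004 + 22 years → 24 December 2026.
Interference Suspension Credit: +396 days → 24 January 2028.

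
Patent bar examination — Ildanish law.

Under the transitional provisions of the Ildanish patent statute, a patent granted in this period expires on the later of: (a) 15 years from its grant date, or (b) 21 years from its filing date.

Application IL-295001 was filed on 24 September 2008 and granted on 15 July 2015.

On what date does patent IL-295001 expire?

(a) grant + 15 years → 15 July 2030.
(b) filing + 21 years → 24 September 2029.
Later of the two: 15 July 2030.

July 15, 2030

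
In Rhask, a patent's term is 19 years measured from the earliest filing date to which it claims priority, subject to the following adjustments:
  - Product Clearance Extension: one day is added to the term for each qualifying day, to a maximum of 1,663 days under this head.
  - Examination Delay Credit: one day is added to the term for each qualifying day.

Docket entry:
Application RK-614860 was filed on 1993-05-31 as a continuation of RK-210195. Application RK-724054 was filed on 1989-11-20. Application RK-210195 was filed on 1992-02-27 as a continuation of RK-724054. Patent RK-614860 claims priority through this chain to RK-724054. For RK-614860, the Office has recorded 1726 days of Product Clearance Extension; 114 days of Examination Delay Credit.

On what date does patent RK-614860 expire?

2013-10-02

Earliest priority filing: 20 November 1989.
Base term: 20 November 1989 + 19 years → 20 November 2008.
Product Clearance Extension: 1726 days claimed exceeds the 1663-day cap, so +1663 days → 10 June 2013.
Examination Delay Credit: +114 days → 2 October 2013.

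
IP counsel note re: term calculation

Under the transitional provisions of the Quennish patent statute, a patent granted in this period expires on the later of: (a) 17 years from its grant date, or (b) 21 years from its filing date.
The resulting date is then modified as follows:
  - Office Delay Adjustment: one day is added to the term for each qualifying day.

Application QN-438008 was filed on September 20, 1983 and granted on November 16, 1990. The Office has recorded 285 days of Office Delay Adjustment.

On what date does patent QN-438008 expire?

2008-08-27

(a) grant + 17 years → 16 November 2007.
(b) filing + 21 years → 20 September 2004.
Later of the two: 16 November 2007.
Office Delay Adjustment: +285 days → 27 August 2008.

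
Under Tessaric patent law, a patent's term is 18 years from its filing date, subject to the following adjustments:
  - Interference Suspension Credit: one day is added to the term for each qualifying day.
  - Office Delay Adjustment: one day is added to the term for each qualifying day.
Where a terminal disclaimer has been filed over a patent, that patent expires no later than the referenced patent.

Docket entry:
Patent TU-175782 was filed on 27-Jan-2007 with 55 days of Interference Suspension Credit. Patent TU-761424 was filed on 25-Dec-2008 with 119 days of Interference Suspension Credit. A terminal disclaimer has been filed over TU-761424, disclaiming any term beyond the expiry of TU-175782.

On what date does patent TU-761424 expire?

March 23, 2025

Natural term of TU-761424:
  Base: filing + 18 years → 25 December 2026.
  Interference Suspension Credit: +119 days → 23 April 2027.
Expiry of referenced patent TU-175782:
  Base: filing + 18 years → 27 January 2025.
  Interference Suspension Credit: +55 days → 23 March 2025.
Terminal disclaimer: TU-761424 expires on the earlier of 23 April 2027 and 23 March 2025.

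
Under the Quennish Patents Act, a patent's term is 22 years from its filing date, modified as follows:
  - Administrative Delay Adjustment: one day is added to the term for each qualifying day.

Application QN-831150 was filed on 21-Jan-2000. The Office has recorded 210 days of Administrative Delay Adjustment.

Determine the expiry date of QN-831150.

Base term: filing date + 22 years → 21 January 2022.
Administrative Delay Adjustment: +210 days → 19 August 2022.

August 19, 2022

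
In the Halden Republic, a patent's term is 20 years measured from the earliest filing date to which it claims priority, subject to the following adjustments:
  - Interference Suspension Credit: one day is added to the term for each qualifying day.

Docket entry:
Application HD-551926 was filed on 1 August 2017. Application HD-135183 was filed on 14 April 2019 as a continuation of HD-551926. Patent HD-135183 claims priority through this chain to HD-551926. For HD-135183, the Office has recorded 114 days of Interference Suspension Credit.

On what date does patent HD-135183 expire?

November 23, 2037

Earliest priority filing: 1 August 2017.
Base term: 1 August 2017 + 20 years → 1 August 2037.
Interference Suspension Credit: +114 days → 23 November 2037.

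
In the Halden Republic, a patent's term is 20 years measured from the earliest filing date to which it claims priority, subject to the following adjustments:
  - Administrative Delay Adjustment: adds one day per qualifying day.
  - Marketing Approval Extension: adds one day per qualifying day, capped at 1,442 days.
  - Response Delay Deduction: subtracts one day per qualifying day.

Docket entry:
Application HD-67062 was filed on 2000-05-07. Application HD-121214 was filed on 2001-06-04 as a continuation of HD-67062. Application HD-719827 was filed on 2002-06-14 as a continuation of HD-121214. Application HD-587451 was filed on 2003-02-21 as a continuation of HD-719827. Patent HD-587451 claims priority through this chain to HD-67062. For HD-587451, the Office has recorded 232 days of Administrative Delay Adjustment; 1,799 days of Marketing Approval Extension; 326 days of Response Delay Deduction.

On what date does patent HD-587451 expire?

Earliest priority filing: 7 May 2000.
Base term: 7 May 2000 + 20 years → 7 May 2020.
Administrative Delay Adjustment: +232 days → 25 December 2020.
Marketing Approval Extension: 1799 days claimed exceeds the 1442-day cap, so +1442 days → 6 December 2024.
Response Delay Deduction: −326 days → 15 January 2024.

2024-01-15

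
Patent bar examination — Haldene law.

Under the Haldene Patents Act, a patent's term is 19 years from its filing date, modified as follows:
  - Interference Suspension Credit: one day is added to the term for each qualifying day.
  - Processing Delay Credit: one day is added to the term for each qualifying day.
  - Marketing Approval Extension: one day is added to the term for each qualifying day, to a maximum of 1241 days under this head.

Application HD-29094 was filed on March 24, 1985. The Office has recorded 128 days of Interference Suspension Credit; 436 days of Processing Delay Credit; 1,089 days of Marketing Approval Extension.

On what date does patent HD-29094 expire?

2008-10-02

Base term: filing date + 19 years → 24 March 2004.
Interference Suspension Credit: +128 days → 30 July 2004.
Processing Delay Credit: +436 days → 9 October 2005.
Marketing Approval Extension: 1089 days (within the 1241-day cap) → +1089 days → 2 October 2008.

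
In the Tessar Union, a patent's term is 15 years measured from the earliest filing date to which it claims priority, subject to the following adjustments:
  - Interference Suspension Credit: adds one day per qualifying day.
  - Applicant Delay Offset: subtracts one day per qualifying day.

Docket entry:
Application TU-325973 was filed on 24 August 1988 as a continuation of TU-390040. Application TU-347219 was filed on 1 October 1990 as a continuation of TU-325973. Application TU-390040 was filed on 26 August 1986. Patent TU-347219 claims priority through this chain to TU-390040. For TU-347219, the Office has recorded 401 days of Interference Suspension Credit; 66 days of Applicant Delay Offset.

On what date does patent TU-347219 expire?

Earliest priority filing: 26 August 1986.
Base term: 26 August 1986 + 15 years → 26 August 2001.
Interference Suspension Credit: +401 days → 1 October 2002.
Applicant Delay Offset: −66 days → 27 July 2002.

July 27, 2002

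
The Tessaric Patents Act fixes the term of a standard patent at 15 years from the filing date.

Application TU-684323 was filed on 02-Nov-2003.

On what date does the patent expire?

November 2, 2018

Filing date + 15 years → 2 November 2018.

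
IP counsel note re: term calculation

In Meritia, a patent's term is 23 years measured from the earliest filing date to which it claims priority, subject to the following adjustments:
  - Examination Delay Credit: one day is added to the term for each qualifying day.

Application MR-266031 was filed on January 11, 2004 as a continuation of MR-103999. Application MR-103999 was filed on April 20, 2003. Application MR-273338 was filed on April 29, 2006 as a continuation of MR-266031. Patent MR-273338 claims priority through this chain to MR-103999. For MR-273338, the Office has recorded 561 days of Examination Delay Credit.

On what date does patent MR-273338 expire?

November 2, 2027

Earliest priority filing: 20 April 2003.
Base term: 20 April 2003 + 23 years → 20 April 2026.
Examination Delay Credit: +561 days → 2 November 2027.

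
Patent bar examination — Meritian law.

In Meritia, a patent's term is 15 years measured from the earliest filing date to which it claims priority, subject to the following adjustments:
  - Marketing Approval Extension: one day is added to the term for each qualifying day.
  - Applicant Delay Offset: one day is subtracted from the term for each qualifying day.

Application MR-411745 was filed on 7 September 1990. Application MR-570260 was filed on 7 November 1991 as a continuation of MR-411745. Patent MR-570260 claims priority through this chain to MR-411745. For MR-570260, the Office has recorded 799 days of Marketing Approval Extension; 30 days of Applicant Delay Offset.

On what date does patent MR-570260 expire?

Earliest priority filing: 7 September 1990.
Base term: 7 September 1990 + 15 years → 7 September 2005.
Marketing Approval Extension: +799 days → 15 November 2007.
Applicant Delay Offset: −30 days → 16 October 2007.

2007-10-16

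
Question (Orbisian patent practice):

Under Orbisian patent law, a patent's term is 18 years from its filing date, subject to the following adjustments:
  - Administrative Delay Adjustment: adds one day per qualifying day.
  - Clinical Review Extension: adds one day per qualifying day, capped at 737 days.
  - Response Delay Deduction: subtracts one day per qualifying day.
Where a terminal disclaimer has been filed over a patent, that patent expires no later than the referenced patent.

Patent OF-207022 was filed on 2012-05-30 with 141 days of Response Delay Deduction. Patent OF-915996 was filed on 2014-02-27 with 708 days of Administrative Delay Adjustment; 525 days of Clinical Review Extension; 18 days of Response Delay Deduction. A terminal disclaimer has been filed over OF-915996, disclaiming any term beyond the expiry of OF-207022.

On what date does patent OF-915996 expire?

January 9, 2030

Natural term of OF-915996:
  Base: filing + 18 years → 27 February 2032.
  Administrative Delay Adjustment: +708 days → 4 February 2034.
  Clinical Review Extension: 525 days (within the 737-day cap) → +525 days → 14 July 2035.
  Response Delay Deduction: −18 days → 26 June 2035.
Expiry of referenced patent OF-207022:
  Base: filing + 18 years → 30 May 2030.
  Response Delay Deduction: −141 days → 9 January 2030.
Terminal disclaimer: OF-915996 expires on the earlier of 26 June 2035 and 9 January 2030.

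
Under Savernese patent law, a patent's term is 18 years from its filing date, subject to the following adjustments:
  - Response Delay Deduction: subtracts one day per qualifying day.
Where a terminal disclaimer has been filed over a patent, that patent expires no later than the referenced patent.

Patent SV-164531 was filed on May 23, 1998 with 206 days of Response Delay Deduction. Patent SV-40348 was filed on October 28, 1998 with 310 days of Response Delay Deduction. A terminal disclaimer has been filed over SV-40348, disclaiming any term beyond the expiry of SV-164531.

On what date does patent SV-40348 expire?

Natural term of SV-40348:
  Base: filing + 18 years → 28 October 2016.
  Response Delay Deduction: −310 days → 23 December 2015.
Expiry of referenced patent SV-164531:
  Base: filing + 18 years → 23 May 2016.
  Response Delay Deduction: −206 days → 30 October 2015.
Terminal disclaimer: SV-40348 expires on the earlier of 23 December 2015 and 30 October 2015.

2015-10-30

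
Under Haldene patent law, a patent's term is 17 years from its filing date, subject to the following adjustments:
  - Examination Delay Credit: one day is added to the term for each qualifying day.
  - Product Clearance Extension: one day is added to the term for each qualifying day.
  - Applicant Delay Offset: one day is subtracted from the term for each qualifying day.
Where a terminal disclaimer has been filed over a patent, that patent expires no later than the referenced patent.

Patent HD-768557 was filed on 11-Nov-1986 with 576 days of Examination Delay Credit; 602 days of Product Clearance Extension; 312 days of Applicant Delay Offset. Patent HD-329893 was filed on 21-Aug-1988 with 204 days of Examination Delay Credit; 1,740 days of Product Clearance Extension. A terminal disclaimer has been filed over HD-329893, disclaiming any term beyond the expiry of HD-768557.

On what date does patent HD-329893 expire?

Natural term of HD-329893:
  Base: filing + 17 years → 21 August 2005.
  Examination Delay Credit: +204 days → 13 March 2006.
  Product Clearance Extension: +1740 days → 17 December 2010.
Expiry of referenced patent HD-768557:
  Base: filing + 17 years → 11 November 2003.
  Examination Delay Credit: +576 days → 9 June 2005.
  Product Clearance Extension: +602 days → 1 February 2007.
  Applicant Delay Offset: −312 days → 26 March 2006.
Terminal disclaimer: HD-329893 expires on the earlier of 17 December 2010 and 26 March 2006.

March 26, 2006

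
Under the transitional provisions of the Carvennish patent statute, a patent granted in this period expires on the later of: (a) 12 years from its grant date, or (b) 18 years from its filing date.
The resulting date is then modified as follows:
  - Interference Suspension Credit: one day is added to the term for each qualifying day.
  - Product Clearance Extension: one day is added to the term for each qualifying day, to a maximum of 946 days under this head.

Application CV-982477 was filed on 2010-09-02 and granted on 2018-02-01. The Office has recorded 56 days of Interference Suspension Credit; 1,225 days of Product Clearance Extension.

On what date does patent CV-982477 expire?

(a) grant + 12 years → 1 February 2030.
(b) filing + 18 years → 2 September 2028.
Later of the two: 1 February 2030.
Interference Suspension Credit: +56 days → 29 March 2030.
Product Clearance Extension: 1225 days claimed exceeds the 946-day cap, so +946 days → 30 October 2032.

2032-10-30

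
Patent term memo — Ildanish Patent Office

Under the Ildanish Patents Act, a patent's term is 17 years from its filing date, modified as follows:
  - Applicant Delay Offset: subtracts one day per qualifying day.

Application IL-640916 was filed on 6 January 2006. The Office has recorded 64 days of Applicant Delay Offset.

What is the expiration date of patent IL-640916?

Base term: filing date + 17 years → 6 January 2023.
Applicant Delay Offset: −64 days → 3 November 2022.

2022-11-03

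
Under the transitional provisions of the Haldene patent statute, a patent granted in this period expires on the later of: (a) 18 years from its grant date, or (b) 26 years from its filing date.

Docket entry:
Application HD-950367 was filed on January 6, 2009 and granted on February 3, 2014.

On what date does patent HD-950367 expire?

(a) grant + 18 years → 3 February 2032.
(b) filing + 26 years → 6 January 2035.
Later of the two: 6 January 2035.

2035-01-06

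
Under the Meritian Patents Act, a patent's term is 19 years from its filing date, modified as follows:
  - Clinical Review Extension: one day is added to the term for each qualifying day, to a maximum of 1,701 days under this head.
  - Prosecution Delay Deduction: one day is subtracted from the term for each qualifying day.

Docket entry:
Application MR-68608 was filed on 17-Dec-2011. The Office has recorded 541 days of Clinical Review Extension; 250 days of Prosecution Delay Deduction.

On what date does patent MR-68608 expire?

Base term: filing date + 19 years → 17 December 2030.
Clinical Review Extension: 541 days (within the 1701-day cap) → +541 days → 10 June 2032.
Prosecution Delay Deduction: −250 days → 4 October 2031.

2031-10-04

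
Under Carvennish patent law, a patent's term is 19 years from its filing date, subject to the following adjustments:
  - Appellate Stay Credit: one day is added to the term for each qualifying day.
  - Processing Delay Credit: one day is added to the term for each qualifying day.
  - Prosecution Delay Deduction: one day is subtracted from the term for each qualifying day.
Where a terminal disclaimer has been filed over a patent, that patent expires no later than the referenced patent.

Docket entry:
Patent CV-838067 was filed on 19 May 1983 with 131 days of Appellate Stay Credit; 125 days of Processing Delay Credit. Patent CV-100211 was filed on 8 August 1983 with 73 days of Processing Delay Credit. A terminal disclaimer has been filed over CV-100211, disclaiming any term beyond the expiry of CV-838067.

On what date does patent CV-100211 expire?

Natural term of CV-100211:
  Base: filing + 19 years → 8 August 2002.
  Processing Delay Credit: +73 days → 20 October 2002.
Expiry of referenced patent CV-838067:
  Base: filing + 19 years → 19 May 2002.
  Appellate Stay Credit: +131 days → 27 September 2002.
  Processing Delay Credit: +125 days → 30 January 2003.
Terminal disclaimer: CV-100211 expires on the earlier of 20 October 2002 and 30 January 2003.

October 20, 2002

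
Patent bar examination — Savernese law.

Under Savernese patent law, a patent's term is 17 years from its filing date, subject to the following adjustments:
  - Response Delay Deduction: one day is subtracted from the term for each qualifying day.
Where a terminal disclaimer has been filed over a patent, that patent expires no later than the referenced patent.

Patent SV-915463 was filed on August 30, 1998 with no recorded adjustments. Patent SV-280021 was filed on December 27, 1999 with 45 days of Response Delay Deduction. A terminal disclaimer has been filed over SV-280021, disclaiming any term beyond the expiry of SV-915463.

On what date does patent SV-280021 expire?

August 30, 2015

Natural term of SV-280021:
  Base: filing + 17 years → 27 December 2016.
  Response Delay Deduction: −45 days → 12 November 2016.
Expiry of referenced patent SV-915463:
  Base: filing + 17 years → 30 August 2015.
Terminal disclaimer: SV-280021 expires on the earlier of 12 November 2016 and 30 August 2015.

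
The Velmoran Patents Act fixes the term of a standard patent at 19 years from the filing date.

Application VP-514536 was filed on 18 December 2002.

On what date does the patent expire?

Filing date + 19 years → 18 December 2021.

December 18, 2021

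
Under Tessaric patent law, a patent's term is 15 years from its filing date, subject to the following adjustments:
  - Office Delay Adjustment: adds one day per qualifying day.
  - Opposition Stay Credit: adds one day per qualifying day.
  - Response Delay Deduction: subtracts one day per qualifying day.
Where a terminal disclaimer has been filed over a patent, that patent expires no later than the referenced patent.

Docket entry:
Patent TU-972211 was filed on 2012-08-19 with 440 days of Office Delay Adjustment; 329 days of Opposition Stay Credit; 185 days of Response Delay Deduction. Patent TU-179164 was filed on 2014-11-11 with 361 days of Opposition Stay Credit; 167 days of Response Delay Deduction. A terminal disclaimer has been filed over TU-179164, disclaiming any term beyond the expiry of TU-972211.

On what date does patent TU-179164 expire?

Natural term of TU-179164:
  Base: filing + 15 years → 11 November 2029.
  Opposition Stay Credit: +361 days → 7 November 2030.
  Response Delay Deduction: −167 days → 24 May 2030.
Expiry of referenced patent TU-972211:
  Base: filing + 15 years → 19 August 2027.
  Office Delay Adjustment: +440 days → 1 November 2028.
  Opposition Stay Credit: +329 days → 26 September 2029.
  Response Delay Deduction: −185 days → 25 March 2029.
Terminal disclaimer: TU-179164 expires on the earlier of 24 May 2030 and 25 March 2029.

2029-03-25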